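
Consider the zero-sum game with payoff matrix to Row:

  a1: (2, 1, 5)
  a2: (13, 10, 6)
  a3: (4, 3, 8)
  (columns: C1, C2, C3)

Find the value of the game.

Row minima: a1 → 1, a2 → 6, a3 → 3; maximin = 6.
Column maxima: C1 → 13, C2 → 10, C3 → 8; minimax = 8.
6 ≠ 8, so there is no saddle point; optimal play is mixed.
a1 is strictly dominated by a2, so Row never plays it.
C1 is strictly dominated by C2 (it gives Row strictly more in every row), so Column never plays it.
On the remaining 2×2 (a2, a3 vs C2, C3):
Let Row play a2 with probability p. Expected payoff against C2: 10p + 3(1−p) = 7p + 3; against C3: 6p + 8(1−p) = −2p + 8.
Setting these equal: 7p + 3 = −2p + 8 ⇒ 9p = 5 ⇒ p = 5/9, and the value is (7)·(5/9) + 3 = 62/9.
For Column: with q = P(C2), equating a2's and a3's payoffs gives 4q + 6 = −5q + 8 ⇒ q = 2/9.

62/9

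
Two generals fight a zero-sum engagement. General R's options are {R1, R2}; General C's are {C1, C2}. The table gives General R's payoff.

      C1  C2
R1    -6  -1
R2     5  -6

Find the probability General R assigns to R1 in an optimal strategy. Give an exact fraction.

Row minima: R1 → -6, R2 → -6; maximin = -6.
Column maxima: C1 → 5, C2 → -1; minimax = -1.
-6 ≠ -1, so there is no saddle point; optimal play is mixed.
Let General R play R1 with probability p. Expected payoff against C1: (-6)p + 5(1−p) = −11p + 5; against C2: (-1)p + (-6)(1−p) = 5p − 6.
Setting these equal: −11p + 5 = 5p − 6 ⇒ −16p = -11 ⇒ p = 11/16, and the value is (-11)·(11/16) + 5 = -41/16.
For General C: with q = P(C1), equating R1's and R2's payoffs gives −5q − 1 = 11q − 6 ⇒ q = 5/16.

11/16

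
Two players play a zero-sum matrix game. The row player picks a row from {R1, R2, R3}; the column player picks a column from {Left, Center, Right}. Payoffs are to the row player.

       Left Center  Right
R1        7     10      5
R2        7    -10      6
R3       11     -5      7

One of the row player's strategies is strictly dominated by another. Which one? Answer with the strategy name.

R2

R3 gives a strictly higher payoff than R2 against every column: 11 > 7, -5 > -10, 7 > 6.
So R2 is strictly dominated and the row player never plays it.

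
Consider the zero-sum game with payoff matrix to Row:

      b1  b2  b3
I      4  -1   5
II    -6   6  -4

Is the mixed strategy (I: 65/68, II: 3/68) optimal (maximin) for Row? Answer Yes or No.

Against b1 this mix gives (65/68)·4 + (3/68)·(-6) = 121/34.
Against b2 this mix gives (65/68)·(-1) + (3/68)·6 = -47/68.
Against b3 this mix gives (65/68)·5 + (3/68)·(-4) = 313/68.
Column will play b2, holding Row to -47/68. Shifting weight toward the row that does better against b2 would raise this floor (the equalizing mix achieves 18/17 against both b2 and b1), so the proposed strategy is not optimal.

No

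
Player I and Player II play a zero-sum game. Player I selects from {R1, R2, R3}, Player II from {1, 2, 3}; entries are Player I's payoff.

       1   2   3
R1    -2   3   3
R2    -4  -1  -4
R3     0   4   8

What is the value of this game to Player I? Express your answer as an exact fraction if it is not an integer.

0

Row minima: R1 → -2, R2 → -4, R3 → 0; maximin = 0.
Column maxima: 1 → 0, 2 → 4, 3 → 8; minimax = 0.
Since maximin = minimax = 0, there is a saddle point and the value is 0.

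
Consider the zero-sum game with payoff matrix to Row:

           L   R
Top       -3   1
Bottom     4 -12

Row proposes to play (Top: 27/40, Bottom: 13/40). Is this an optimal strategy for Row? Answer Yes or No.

Against L this mix gives (27/40)·(-3) + (13/40)·4 = -29/40.
Against R this mix gives (27/40)·1 + (13/40)·(-12) = -129/40.
Column will play R, holding Row to -129/40. Shifting weight toward the row that does better against R would raise this floor (the equalizing mix achieves -8/5 against both R and L), so the proposed strategy is not optimal.

No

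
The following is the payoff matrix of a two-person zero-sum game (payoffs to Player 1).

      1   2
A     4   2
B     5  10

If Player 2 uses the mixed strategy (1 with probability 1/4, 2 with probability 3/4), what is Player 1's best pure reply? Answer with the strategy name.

Expected payoff of A: (1/4)·4 + (3/4)·2 = 5/2.
Expected payoff of B: (1/4)·5 + (3/4)·10 = 35/4.
The largest is 35/4, so Player 1's best response is B.

B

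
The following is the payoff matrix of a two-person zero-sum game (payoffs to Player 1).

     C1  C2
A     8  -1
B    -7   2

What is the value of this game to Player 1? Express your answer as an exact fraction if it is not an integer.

1/2

Row minima: A → -1, B → -7; maximin = -1.
Column maxima: C1 → 8, C2 → 2; minimax = 2.
-1 ≠ 2, so there is no saddle point; optimal play is mixed.
Let Player 1 play A with probability p. Expected payoff against C1: 8p + (-7)(1−p) = 15p − 7; against C2: (-1)p + 2(1−p) = −3p + 2.
Setting these equal: 15p − 7 = −3p + 2 ⇒ 18p = 9 ⇒ p = 1/2, and the value is (15)·(1/2) − 7 = 1/2.
For Player 2: with q = P(C1), equating A's and B's payoffs gives 9q − 1 = −9q + 2 ⇒ q = 1/6.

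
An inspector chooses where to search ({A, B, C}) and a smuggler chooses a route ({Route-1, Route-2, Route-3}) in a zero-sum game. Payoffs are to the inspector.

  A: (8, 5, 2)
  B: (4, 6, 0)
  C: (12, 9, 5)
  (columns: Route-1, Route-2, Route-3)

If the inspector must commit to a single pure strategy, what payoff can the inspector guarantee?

5

Row minima: A → 2, B → 0, C → 5.
The best of these is 5.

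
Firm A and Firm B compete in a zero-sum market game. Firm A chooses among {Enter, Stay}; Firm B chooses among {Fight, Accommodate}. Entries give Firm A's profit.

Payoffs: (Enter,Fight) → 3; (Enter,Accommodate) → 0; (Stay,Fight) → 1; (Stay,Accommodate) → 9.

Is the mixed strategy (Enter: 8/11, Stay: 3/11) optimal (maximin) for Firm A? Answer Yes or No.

Against Fight this mix gives (8/11)·3 + (3/11)·1 = 27/11.
Against Accommodate this mix gives (8/11)·0 + (3/11)·9 = 27/11.
All of Firm B's active replies (Fight, Accommodate) yield 27/11, and no column does worse for Firm A. The mix makes Firm B indifferent and guarantees 27/11, so it is optimal.

Yes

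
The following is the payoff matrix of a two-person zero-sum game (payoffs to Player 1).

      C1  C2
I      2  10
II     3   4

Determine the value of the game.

3

Row minima: I → 2, II → 3; maximin = 3.
Column maxima: C1 → 3, C2 → 10; minimax = 3.
Since maximin = minimax = 3, there is a saddle point and the value is 3.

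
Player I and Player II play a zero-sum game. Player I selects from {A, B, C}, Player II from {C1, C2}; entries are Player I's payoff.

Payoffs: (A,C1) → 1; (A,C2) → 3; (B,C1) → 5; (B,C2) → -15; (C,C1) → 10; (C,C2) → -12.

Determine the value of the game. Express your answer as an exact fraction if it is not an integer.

7/4

Row minima: A → 1, B → -15, C → -12; maximin = 1.
Column maxima: C1 → 10, C2 → 3; minimax = 3.
1 ≠ 3, so there is no saddle point; optimal play is mixed.
B is strictly dominated by C, so Player I never plays it.
On the remaining 2×2 (A, C vs C1, C2):
Let Player I play A with probability p. Expected payoff against C1: 1p + 10(1−p) = −9p + 10; against C2: 3p + (-12)(1−p) = 15p − 12.
Setting these equal: −9p + 10 = 15p − 12 ⇒ −24p = -22 ⇒ p = 11/12, and the value is (-9)·(11/12) + 10 = 7/4.
For Player II: with q = P(C1), equating A's and C's payoffs gives −2q + 3 = 22q − 12 ⇒ q = 5/8.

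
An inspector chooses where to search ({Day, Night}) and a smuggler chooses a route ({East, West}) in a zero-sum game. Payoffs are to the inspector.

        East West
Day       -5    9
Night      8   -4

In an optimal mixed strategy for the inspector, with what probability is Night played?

7/13

Row minima: Day → -5, Night → -4; maximin = -4.
Column maxima: East → 8, West → 9; minimax = 8.
-4 ≠ 8, so there is no saddle point; optimal play is mixed.
Let the inspector play Day with probability p. Expected payoff against East: (-5)p + 8(1−p) = −13p + 8; against West: 9p + (-4)(1−p) = 13p − 4.
Setting these equal: −13p + 8 = 13p − 4 ⇒ −26p = -12 ⇒ p = 6/13, and the value is (-13)·(6/13) + 8 = 2.
For the smuggler: with q = P(East), equating Day's and Night's payoffs gives −14q + 9 = 12q − 4 ⇒ q = 1/2.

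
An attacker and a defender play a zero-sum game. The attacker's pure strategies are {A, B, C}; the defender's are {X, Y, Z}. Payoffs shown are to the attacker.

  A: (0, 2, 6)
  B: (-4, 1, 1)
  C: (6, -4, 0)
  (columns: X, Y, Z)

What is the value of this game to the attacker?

Row minima: A → 0, B → -4, C → -4; maximin = 0.
Column maxima: X → 6, Y → 2, Z → 6; minimax = 2.
0 ≠ 2, so there is no saddle point; optimal play is mixed.
B is strictly dominated by A, so the attacker never plays it.
With B eliminated, Z is strictly dominated by Y (it gives the attacker strictly more in every remaining row), so the defender never plays it.
On the remaining 2×2 (A, C vs X, Y):
Let the attacker play A with probability p. Expected payoff against X: 0p + 6(1−p) = −6p + 6; against Y: 2p + (-4)(1−p) = 6p − 4.
Setting these equal: −6p + 6 = 6p − 4 ⇒ −12p = -10 ⇒ p = 5/6, and the value is (-6)·(5/6) + 6 = 1.
For the defender: with q = P(X), equating A's and C's payoffs gives −2q + 2 = 10q − 4 ⇒ q = 1/2.

1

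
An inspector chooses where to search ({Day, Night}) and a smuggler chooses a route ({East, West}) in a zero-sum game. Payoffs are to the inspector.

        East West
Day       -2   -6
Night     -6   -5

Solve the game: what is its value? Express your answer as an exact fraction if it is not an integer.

-26/5

Row minima: Day → -6, Night → -6; maximin = -6.
Column maxima: East → -2, West → -5; minimax = -5.
-6 ≠ -5, so there is no saddle point; optimal play is mixed.
Let the inspector play Day with probability p. Expected payoff against East: (-2)p + (-6)(1−p) = 4p − 6; against West: (-6)p + (-5)(1−p) = −p − 5.
Setting these equal: 4p − 6 = −p − 5 ⇒ 5p = 1 ⇒ p = 1/5, and the value is (4)·(1/5) − 6 = -26/5.
For the smuggler: with q = P(East), equating Day's and Night's payoffs gives 4q − 6 = −q − 5 ⇒ q = 1/5.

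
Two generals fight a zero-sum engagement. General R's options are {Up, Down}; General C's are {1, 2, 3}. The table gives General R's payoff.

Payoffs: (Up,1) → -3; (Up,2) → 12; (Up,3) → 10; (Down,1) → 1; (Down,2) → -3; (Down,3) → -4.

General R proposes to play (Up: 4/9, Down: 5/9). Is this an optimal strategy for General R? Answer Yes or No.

No

Against 1 this mix gives (4/9)·(-3) + (5/9)·1 = -7/9.
Against 2 this mix gives (4/9)·12 + (5/9)·(-3) = 11/3.
Against 3 this mix gives (4/9)·10 + (5/9)·(-4) = 20/9.
General C will play 1, holding General R to -7/9. Shifting weight toward the row that does better against 1 would raise this floor (the equalizing mix achieves -1/9 against both 1 and 3), so the proposed strategy is not optimal.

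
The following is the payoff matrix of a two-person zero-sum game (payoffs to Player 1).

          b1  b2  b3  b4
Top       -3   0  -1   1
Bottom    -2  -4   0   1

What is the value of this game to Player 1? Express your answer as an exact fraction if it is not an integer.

-12/5

Row minima: Top → -3, Bottom → -4; maximin = -3.
Column maxima: b1 → -2, b2 → 0, b3 → 0, b4 → 1; minimax = -2.
-3 ≠ -2, so there is no saddle point; optimal play is mixed.
b3 is strictly dominated by b1 (it gives Player 1 strictly more in every row), so Player 2 never plays it.
b4 is strictly dominated by b1 (it gives Player 1 strictly more in every row), so Player 2 never plays it.
On the remaining 2×2 (Top, Bottom vs b1, b2):
Let Player 1 play Top with probability p. Expected payoff against b1: (-3)p + (-2)(1−p) = −p − 2; against b2: 0p + (-4)(1−p) = 4p − 4.
Setting these equal: −p − 2 = 4p − 4 ⇒ −5p = -2 ⇒ p = 2/5, and the value is (-1)·(2/5) − 2 = -12/5.
For Player 2: with q = P(b1), equating Top's and Bottom's payoffs gives −3q = 2q − 4 ⇒ q = 4/5.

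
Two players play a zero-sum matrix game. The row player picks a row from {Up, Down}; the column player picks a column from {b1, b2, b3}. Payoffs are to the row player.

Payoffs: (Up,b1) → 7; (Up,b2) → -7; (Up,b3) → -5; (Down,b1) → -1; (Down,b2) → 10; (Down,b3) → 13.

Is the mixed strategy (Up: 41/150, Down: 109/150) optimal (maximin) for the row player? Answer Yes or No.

Against b1 this mix gives (41/150)·7 + (109/150)·(-1) = 89/75.
Against b2 this mix gives (41/150)·(-7) + (109/150)·10 = 803/150.
Against b3 this mix gives (41/150)·(-5) + (109/150)·13 = 202/25.
The column player will play b1, holding the row player to 89/75. Shifting weight toward the row that does better against b1 would raise this floor (the equalizing mix achieves 63/25 against both b1 and b2), so the proposed strategy is not optimal.

No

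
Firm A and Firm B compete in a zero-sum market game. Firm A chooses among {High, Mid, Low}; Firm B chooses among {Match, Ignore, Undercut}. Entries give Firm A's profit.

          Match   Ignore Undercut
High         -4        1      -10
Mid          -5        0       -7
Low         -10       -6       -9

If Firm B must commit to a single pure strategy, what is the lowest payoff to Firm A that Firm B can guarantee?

Column maxima: Match → -4, Ignore → 1, Undercut → -7.
The smallest of these is -7.

-7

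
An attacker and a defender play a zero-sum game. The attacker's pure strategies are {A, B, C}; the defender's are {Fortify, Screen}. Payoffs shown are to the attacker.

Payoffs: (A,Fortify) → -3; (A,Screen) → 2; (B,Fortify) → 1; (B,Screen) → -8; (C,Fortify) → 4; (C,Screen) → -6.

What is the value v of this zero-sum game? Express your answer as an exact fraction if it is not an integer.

Row minima: A → -3, B → -8, C → -6; maximin = -3.
Column maxima: Fortify → 4, Screen → 2; minimax = 2.
-3 ≠ 2, so there is no saddle point; optimal play is mixed.
B is strictly dominated by C, so the attacker never plays it.
On the remaining 2×2 (A, C vs Fortify, Screen):
Let the attacker play A with probability p. Expected payoff against Fortify: (-3)p + 4(1−p) = −7p + 4; against Screen: 2p + (-6)(1−p) = 8p − 6.
Setting these equal: −7p + 4 = 8p − 6 ⇒ −15p = -10 ⇒ p = 2/3, and the value is (-7)·(2/3) + 4 = -2/3.
For the defender: with q = P(Fortify), equating A's and C's payoffs gives −5q + 2 = 10q − 6 ⇒ q = 8/15.

-2/3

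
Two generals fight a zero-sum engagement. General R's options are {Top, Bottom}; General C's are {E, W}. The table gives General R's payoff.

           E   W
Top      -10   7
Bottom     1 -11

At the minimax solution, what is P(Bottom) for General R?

Row minima: Top → -10, Bottom → -11; maximin = -10.
Column maxima: E → 1, W → 7; minimax = 1.
-10 ≠ 1, so there is no saddle point; optimal play is mixed.
Let General R play Top with probability p. Expected payoff against E: (-10)p + 1(1−p) = −11p + 1; against W: 7p + (-11)(1−p) = 18p − 11.
Setting these equal: −11p + 1 = 18p − 11 ⇒ −29p = -12 ⇒ p = 12/29, and the value is (-11)·(12/29) + 1 = -103/29.
For General C: with q = P(E), equating Top's and Bottom's payoffs gives −17q + 7 = 12q − 11 ⇒ q = 18/29.

17/29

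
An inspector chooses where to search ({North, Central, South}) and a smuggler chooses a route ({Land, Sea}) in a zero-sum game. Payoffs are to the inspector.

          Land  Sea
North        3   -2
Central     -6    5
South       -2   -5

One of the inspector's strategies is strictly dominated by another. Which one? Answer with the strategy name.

South

North gives a strictly higher payoff than South against every column: 3 > -2, -2 > -5.
So South is strictly dominated and the inspector never plays it.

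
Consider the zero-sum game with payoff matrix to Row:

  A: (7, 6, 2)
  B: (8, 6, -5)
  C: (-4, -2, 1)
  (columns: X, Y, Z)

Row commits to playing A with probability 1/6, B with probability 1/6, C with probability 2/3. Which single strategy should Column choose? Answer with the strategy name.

X

If Column plays X, Row's expected payoff is (1/6)·7 + (1/6)·8 + (2/3)·(-4) = -1/6.
If Column plays Y, Row's expected payoff is (1/6)·6 + (1/6)·6 + (2/3)·(-2) = 2/3.
If Column plays Z, Row's expected payoff is (1/6)·2 + (1/6)·(-5) + (2/3)·1 = 1/6.
Column minimizes Row's payoff; the smallest is -1/6, so the best response is X.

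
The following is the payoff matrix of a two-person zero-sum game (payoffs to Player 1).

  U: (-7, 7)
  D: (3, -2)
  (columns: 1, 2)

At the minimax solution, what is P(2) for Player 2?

10/19

Row minima: U → -7, D → -2; maximin = -2.
Column maxima: 1 → 3, 2 → 7; minimax = 3.
-2 ≠ 3, so there is no saddle point; optimal play is mixed.
Let Player 1 play U with probability p. Expected payoff against 1: (-7)p + 3(1−p) = −10p + 3; against 2: 7p + (-2)(1−p) = 9p − 2.
Setting these equal: −10p + 3 = 9p − 2 ⇒ −19p = -5 ⇒ p = 5/19, and the value is (-10)·(5/19) + 3 = 7/19.
For Player 2: with q = P(1), equating U's and D's payoffs gives −14q + 7 = 5q − 2 ⇒ q = 9/19.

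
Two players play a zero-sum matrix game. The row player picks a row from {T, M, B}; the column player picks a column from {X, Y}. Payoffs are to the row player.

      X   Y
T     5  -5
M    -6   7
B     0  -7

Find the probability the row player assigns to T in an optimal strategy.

Row minima: T → -5, M → -6, B → -7; maximin = -5.
Column maxima: X → 5, Y → 7; minimax = 5.
-5 ≠ 5, so there is no saddle point; optimal play is mixed.
B is strictly dominated by T, so the row player never plays it.
On the remaining 2×2 (T, M vs X, Y):
Let the row player play T with probability p. Expected payoff against X: 5p + (-6)(1−p) = 11p − 6; against Y: (-5)p + 7(1−p) = −12p + 7.
Setting these equal: 11p − 6 = −12p + 7 ⇒ 23p = 13 ⇒ p = 13/23, and the value is (11)·(13/23) − 6 = 5/23.
For the column player: with q = P(X), equating T's and M's payoffs gives 10q − 5 = −13q + 7 ⇒ q = 12/23.

13/23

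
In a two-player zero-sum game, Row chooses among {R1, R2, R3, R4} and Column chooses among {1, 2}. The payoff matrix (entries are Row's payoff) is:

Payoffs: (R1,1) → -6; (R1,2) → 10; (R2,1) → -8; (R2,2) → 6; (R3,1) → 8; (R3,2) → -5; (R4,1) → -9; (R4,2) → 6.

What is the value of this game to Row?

50/29

Row minima: R1 → -6, R2 → -8, R3 → -5, R4 → -9; maximin = -5.
Column maxima: 1 → 8, 2 → 10; minimax = 8.
-5 ≠ 8, so there is no saddle point; optimal play is mixed.
R2 is strictly dominated by R1, so Row never plays it.
R4 is strictly dominated by R1, so Row never plays it.
On the remaining 2×2 (R1, R3 vs 1, 2):
Let Row play R1 with probability p. Expected payoff against 1: (-6)p + 8(1−p) = −14p + 8; against 2: 10p + (-5)(1−p) = 15p − 5.
Setting these equal: −14p + 8 = 15p − 5 ⇒ −29p = -13 ⇒ p = 13/29, and the value is (-14)·(13/29) + 8 = 50/29.
For Column: with q = P(1), equating R1's and R3's payoffs gives −16q + 10 = 13q − 5 ⇒ q = 15/29.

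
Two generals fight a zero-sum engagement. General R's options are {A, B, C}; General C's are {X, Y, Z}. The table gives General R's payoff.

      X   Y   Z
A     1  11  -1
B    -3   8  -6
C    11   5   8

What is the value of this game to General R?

31/5

Row minima: A → -1, B → -6, C → 5; maximin = 5.
Column maxima: X → 11, Y → 11, Z → 8; minimax = 8.
5 ≠ 8, so there is no saddle point; optimal play is mixed.
B is strictly dominated by A, so General R never plays it.
X is strictly dominated by Z (it gives General R strictly more in every row), so General C never plays it.
On the remaining 2×2 (A, C vs Y, Z):
Let General R play A with probability p. Expected payoff against Y: 11p + 5(1−p) = 6p + 5; against Z: (-1)p + 8(1−p) = −9p + 8.
Setting these equal: 6p + 5 = −9p + 8 ⇒ 15p = 3 ⇒ p = 1/5, and the value is (6)·(1/5) + 5 = 31/5.
For General C: with q = P(Y), equating A's and C's payoffs gives 12q − 1 = −3q + 8 ⇒ q = 3/5.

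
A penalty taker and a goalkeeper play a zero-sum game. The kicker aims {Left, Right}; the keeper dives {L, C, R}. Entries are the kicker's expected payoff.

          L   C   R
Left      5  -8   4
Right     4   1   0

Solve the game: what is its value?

4/13

Row minima: Left → -8, Right → 0; maximin = 0.
Column maxima: L → 5, C → 1, R → 4; minimax = 1.
0 ≠ 1, so there is no saddle point; optimal play is mixed.
L is strictly dominated by C (it gives the kicker strictly more in every row), so the keeper never plays it.
On the remaining 2×2 (Left, Right vs C, R):
Let the kicker play Left with probability p. Expected payoff against C: (-8)p + 1(1−p) = −9p + 1; against R: 4p + 0(1−p) = 4p.
Setting these equal: −9p + 1 = 4p ⇒ −13p = -1 ⇒ p = 1/13, and the value is (-9)·(1/13) + 1 = 4/13.
For the keeper: with q = P(C), equating Left's and Right's payoffs gives −12q + 4 = q ⇒ q = 4/13.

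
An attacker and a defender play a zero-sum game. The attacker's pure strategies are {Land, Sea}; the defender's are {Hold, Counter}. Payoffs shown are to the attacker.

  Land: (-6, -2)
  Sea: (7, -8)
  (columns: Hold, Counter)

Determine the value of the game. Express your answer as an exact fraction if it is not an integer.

-62/19

Row minima: Land → -6, Sea → -8; maximin = -6.
Column maxima: Hold → 7, Counter → -2; minimax = -2.
-6 ≠ -2, so there is no saddle point; optimal play is mixed.
Let the attacker play Land with probability p. Expected payoff against Hold: (-6)p + 7(1−p) = −13p + 7; against Counter: (-2)p + (-8)(1−p) = 6p − 8.
Setting these equal: −13p + 7 = 6p − 8 ⇒ −19p = -15 ⇒ p = 15/19, and the value is (-13)·(15/19) + 7 = -62/19.
For the defender: with q = P(Hold), equating Land's and Sea's payoffs gives −4q − 2 = 15q − 8 ⇒ q = 6/19.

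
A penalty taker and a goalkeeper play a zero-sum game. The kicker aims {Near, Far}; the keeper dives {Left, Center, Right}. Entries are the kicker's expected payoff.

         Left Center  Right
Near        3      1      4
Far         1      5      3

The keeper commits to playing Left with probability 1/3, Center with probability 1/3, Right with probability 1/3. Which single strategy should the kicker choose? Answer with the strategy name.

Expected payoff of Near: (1/3)·3 + (1/3)·1 + (1/3)·4 = 8/3.
Expected payoff of Far: (1/3)·1 + (1/3)·5 + (1/3)·3 = 3.
The largest is 3, so the kicker's best response is Far.

Far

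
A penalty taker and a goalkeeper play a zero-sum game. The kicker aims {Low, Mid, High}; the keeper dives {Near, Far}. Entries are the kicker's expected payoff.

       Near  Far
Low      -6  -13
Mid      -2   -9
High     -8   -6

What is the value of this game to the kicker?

-20/3

Row minima: Low → -13, Mid → -9, High → -8; maximin = -8.
Column maxima: Near → -2, Far → -6; minimax = -6.
-8 ≠ -6, so there is no saddle point; optimal play is mixed.
Low is strictly dominated by Mid, so the kicker never plays it.
On the remaining 2×2 (Mid, High vs Near, Far):
Let the kicker play Mid with probability p. Expected payoff against Near: (-2)p + (-8)(1−p) = 6p − 8; against Far: (-9)p + (-6)(1−p) = −3p − 6.
Setting these equal: 6p − 8 = −3p − 6 ⇒ 9p = 2 ⇒ p = 2/9, and the value is (6)·(2/9) − 8 = -20/3.
For the keeper: with q = P(Near), equating Mid's and High's payoffs gives 7q − 9 = −2q − 6 ⇒ q = 1/3.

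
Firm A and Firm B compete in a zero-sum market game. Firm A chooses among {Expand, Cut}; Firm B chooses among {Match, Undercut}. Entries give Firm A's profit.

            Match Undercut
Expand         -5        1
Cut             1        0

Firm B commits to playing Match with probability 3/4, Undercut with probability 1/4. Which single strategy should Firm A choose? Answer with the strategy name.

Cut

Expected payoff of Expand: (3/4)·(-5) + (1/4)·1 = -7/2.
Expected payoff of Cut: (3/4)·1 + (1/4)·0 = 3/4.
The largest is 3/4, so Firm A's best response is Cut.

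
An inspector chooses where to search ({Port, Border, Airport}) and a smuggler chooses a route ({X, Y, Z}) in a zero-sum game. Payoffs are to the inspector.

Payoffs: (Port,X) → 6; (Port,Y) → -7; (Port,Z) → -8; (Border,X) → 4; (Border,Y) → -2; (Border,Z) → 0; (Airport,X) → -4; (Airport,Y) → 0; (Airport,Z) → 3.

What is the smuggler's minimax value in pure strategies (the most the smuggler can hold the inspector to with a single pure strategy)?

0

Column maxima: X → 6, Y → 0, Z → 3.
The smallest of these is 0.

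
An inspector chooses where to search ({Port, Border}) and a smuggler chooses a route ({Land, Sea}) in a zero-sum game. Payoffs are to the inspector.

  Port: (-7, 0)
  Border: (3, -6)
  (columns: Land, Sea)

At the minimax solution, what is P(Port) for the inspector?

9/16

Row minima: Port → -7, Border → -6; maximin = -6.
Column maxima: Land → 3, Sea → 0; minimax = 0.
-6 ≠ 0, so there is no saddle point; optimal play is mixed.
Let the inspector play Port with probability p. Expected payoff against Land: (-7)p + 3(1−p) = −10p + 3; against Sea: 0p + (-6)(1−p) = 6p − 6.
Setting these equal: −10p + 3 = 6p − 6 ⇒ −16p = -9 ⇒ p = 9/16, and the value is (-10)·(9/16) + 3 = -21/8.
For the smuggler: with q = P(Land), equating Port's and Border's payoffs gives −7q = 9q − 6 ⇒ q = 3/8.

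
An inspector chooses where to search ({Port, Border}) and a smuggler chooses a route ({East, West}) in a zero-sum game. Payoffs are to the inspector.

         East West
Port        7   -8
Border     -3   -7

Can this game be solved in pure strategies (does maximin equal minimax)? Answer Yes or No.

Yes

Row minima: Port → -8, Border → -7; maximin = -7.
Column maxima: East → 7, West → -7; minimax = -7.
maximin = minimax = -7, so a saddle point exists.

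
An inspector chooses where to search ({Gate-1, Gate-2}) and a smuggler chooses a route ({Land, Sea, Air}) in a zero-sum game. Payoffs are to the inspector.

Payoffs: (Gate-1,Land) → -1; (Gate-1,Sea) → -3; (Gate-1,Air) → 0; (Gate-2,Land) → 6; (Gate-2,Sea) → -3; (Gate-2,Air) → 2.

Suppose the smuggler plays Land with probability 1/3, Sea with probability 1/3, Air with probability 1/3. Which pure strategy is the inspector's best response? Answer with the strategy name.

Gate-2

Expected payoff of Gate-1: (1/3)·(-1) + (1/3)·(-3) + (1/3)·0 = -4/3.
Expected payoff of Gate-2: (1/3)·6 + (1/3)·(-3) + (1/3)·2 = 5/3.
The largest is 5/3, so the inspector's best response is Gate-2.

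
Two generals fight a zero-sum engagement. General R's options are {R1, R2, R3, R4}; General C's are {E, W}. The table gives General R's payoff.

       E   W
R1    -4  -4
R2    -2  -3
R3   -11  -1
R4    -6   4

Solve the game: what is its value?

-26/11

Row minima: R1 → -4, R2 → -3, R3 → -11, R4 → -6; maximin = -3.
Column maxima: E → -2, W → 4; minimax = -2.
-3 ≠ -2, so there is no saddle point; optimal play is mixed.
R1 is strictly dominated by R2, so General R never plays it.
R3 is strictly dominated by R4, so General R never plays it.
On the remaining 2×2 (R2, R4 vs E, W):
Let General R play R2 with probability p. Expected payoff against E: (-2)p + (-6)(1−p) = 4p − 6; against W: (-3)p + 4(1−p) = −7p + 4.
Setting these equal: 4p − 6 = −7p + 4 ⇒ 11p = 10 ⇒ p = 10/11, and the value is (4)·(10/11) − 6 = -26/11.
For General C: with q = P(E), equating R2's and R4's payoffs gives q − 3 = −10q + 4 ⇒ q = 7/11.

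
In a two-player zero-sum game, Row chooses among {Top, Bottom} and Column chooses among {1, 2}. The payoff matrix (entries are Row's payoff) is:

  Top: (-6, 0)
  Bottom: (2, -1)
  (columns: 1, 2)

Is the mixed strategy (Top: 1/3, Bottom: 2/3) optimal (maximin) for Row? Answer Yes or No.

Yes

Against 1 this mix gives (1/3)·(-6) + (2/3)·2 = -2/3.
Against 2 this mix gives (1/3)·0 + (2/3)·(-1) = -2/3.
All of Column's active replies (1, 2) yield -2/3, and no column does worse for Row. The mix makes Column indifferent and guarantees -2/3, so it is optimal.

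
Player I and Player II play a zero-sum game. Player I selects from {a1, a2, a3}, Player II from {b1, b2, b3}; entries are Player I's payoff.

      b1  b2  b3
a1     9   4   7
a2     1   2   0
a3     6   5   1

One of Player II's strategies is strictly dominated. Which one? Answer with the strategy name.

b1

b3 holds Player I's payoff strictly below b1 in every row: 7 < 9, 0 < 1, 1 < 6.
So b1 is strictly dominated for Player II.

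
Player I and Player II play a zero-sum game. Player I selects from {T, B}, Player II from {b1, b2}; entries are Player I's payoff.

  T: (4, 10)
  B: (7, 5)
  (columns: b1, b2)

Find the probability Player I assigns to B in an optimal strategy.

3/4

Row minima: T → 4, B → 5; maximin = 5.
Column maxima: b1 → 7, b2 → 10; minimax = 7.
5 ≠ 7, so there is no saddle point; optimal play is mixed.
Let Player I play T with probability p. Expected payoff against b1: 4p + 7(1−p) = −3p + 7; against b2: 10p + 5(1−p) = 5p + 5.
Setting these equal: −3p + 7 = 5p + 5 ⇒ −8p = -2 ⇒ p = 1/4, and the value is (-3)·(1/4) + 7 = 25/4.
For Player II: with q = P(b1), equating T's and B's payoffs gives −6q + 10 = 2q + 5 ⇒ q = 5/8.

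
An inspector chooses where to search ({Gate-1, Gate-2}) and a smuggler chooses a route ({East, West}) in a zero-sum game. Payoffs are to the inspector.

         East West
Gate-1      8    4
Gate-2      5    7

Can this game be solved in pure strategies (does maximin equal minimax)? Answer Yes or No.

Row minima: Gate-1 → 4, Gate-2 → 5; maximin = 5.
Column maxima: East → 8, West → 7; minimax = 7.
5 ≠ 7, so no pure-strategy equilibrium exists.

No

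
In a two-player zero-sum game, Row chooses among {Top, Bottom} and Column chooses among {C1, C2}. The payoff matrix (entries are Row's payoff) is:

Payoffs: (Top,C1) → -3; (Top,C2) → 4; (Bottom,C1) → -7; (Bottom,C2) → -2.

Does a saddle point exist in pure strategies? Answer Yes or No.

Yes

Row minima: Top → -3, Bottom → -7; maximin = -3.
Column maxima: C1 → -3, C2 → 4; minimax = -3.
maximin = minimax = -3, so a saddle point exists.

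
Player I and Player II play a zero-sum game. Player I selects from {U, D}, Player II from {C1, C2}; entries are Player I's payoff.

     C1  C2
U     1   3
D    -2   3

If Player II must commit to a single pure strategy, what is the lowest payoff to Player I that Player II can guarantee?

Column maxima: C1 → 1, C2 → 3.
The smallest of these is 1.

1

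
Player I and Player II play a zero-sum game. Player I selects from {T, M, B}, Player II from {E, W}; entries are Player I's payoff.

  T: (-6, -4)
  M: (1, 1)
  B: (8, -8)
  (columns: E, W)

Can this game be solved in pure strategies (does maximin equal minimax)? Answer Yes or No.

Row minima: T → -6, M → 1, B → -8; maximin = 1.
Column maxima: E → 8, W → 1; minimax = 1.
maximin = minimax = 1, so a saddle point exists.

Yes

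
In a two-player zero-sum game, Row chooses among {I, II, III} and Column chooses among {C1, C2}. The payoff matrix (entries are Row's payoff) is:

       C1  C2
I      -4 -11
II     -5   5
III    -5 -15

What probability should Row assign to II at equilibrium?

7/17

Row minima: I → -11, II → -5, III → -15; maximin = -5.
Column maxima: C1 → -4, C2 → 5; minimax = -4.
-5 ≠ -4, so there is no saddle point; optimal play is mixed.
III is strictly dominated by I, so Row never plays it.
On the remaining 2×2 (I, II vs C1, C2):
Let Row play I with probability p. Expected payoff against C1: (-4)p + (-5)(1−p) = p − 5; against C2: (-11)p + 5(1−p) = −16p + 5.
Setting these equal: p − 5 = −16p + 5 ⇒ 17p = 10 ⇒ p = 10/17, and the value is (1)·(10/17) − 5 = -75/17.
For Column: with q = P(C1), equating I's and II's payoffs gives 7q − 11 = −10q + 5 ⇒ q = 16/17.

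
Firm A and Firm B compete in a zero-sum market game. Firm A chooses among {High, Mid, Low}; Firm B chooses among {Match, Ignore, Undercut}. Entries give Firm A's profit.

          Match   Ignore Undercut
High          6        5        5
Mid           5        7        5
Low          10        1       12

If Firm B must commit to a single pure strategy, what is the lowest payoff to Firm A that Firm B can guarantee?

Column maxima: Match → 10, Ignore → 7, Undercut → 12.
The smallest of these is 7.

7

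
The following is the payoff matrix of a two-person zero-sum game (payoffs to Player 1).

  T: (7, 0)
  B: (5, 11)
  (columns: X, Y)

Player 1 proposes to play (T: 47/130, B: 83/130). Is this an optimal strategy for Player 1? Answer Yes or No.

No

Against X this mix gives (47/130)·7 + (83/130)·5 = 372/65.
Against Y this mix gives (47/130)·0 + (83/130)·11 = 913/130.
Player 2 will play X, holding Player 1 to 372/65. Shifting weight toward the row that does better against X would raise this floor (the equalizing mix achieves 77/13 against both X and Y), so the proposed strategy is not optimal.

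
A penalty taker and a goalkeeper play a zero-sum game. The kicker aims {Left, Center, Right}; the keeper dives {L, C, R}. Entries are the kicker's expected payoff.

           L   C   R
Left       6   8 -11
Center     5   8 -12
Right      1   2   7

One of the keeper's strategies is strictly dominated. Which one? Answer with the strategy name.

L holds the kicker's payoff strictly below C in every row: 6 < 8, 5 < 8, 1 < 2.
So C is strictly dominated for the keeper.

C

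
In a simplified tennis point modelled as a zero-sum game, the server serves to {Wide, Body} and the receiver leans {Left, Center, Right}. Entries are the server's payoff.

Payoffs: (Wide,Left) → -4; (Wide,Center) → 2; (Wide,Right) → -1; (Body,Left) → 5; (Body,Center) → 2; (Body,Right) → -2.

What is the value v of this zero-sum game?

-13/10

Row minima: Wide → -4, Body → -2; maximin = -2.
Column maxima: Left → 5, Center → 2, Right → -1; minimax = -1.
-2 ≠ -1, so there is no saddle point; optimal play is mixed.
Center is strictly dominated by Right (it gives the server strictly more in every row), so the receiver never plays it.
On the remaining 2×2 (Wide, Body vs Left, Right):
Let the server play Wide with probability p. Expected payoff against Left: (-4)p + 5(1−p) = −9p + 5; against Right: (-1)p + (-2)(1−p) = p − 2.
Setting these equal: −9p + 5 = p − 2 ⇒ −10p = -7 ⇒ p = 7/10, and the value is (-9)·(7/10) + 5 = -13/10.
For the receiver: with q = P(Left), equating Wide's and Body's payoffs gives −3q − 1 = 7q − 2 ⇒ q = 1/10.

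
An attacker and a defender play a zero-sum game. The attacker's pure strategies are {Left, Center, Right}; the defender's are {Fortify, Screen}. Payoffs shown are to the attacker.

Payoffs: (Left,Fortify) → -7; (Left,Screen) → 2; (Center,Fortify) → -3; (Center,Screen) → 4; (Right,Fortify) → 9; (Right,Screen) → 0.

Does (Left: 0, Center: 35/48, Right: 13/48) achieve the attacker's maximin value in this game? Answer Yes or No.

No

Against Fortify this mix gives (35/48)·(-3) + (13/48)·9 = 1/4.
Against Screen this mix gives (35/48)·4 + (13/48)·0 = 35/12.
The defender will play Fortify, holding the attacker to 1/4. Shifting weight toward the row that does better against Fortify would raise this floor (the equalizing mix achieves 9/4 against both Fortify and Screen), so the proposed strategy is not optimal.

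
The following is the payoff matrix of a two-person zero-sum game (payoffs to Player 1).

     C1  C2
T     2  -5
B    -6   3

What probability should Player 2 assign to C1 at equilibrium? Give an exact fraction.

1/2

Row minima: T → -5, B → -6; maximin = -5.
Column maxima: C1 → 2, C2 → 3; minimax = 2.
-5 ≠ 2, so there is no saddle point; optimal play is mixed.
Let Player 1 play T with probability p. Expected payoff against C1: 2p + (-6)(1−p) = 8p − 6; against C2: (-5)p + 3(1−p) = −8p + 3.
Setting these equal: 8p − 6 = −8p + 3 ⇒ 16p = 9 ⇒ p = 9/16, and the value is (8)·(9/16) − 6 = -3/2.
For Player 2: with q = P(C1), equating T's and B's payoffs gives 7q − 5 = −9q + 3 ⇒ q = 1/2.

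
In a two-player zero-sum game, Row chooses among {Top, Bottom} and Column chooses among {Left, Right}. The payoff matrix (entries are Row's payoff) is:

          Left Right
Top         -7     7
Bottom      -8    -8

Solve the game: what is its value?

-7

Row minima: Top → -7, Bottom → -8; maximin = -7.
Column maxima: Left → -7, Right → 7; minimax = -7.
Since maximin = minimax = -7, there is a saddle point and the value is -7.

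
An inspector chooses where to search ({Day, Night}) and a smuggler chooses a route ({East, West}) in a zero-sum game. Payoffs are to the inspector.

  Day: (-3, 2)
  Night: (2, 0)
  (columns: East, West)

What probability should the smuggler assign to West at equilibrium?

5/7

Row minima: Day → -3, Night → 0; maximin = 0.
Column maxima: East → 2, West → 2; minimax = 2.
0 ≠ 2, so there is no saddle point; optimal play is mixed.
Let the inspector play Day with probability p. Expected payoff against East: (-3)p + 2(1−p) = −5p + 2; against West: 2p + 0(1−p) = 2p.
Setting these equal: −5p + 2 = 2p ⇒ −7p = -2 ⇒ p = 2/7, and the value is (-5)·(2/7) + 2 = 4/7.
For the smuggler: with q = P(East), equating Day's and Night's payoffs gives −5q + 2 = 2q ⇒ q = 2/7.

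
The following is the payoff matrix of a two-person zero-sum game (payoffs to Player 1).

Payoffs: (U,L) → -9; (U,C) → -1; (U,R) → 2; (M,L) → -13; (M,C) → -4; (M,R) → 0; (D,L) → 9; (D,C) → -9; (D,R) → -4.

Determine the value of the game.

-45/13

Row minima: U → -9, M → -13, D → -9; maximin = -9.
Column maxima: L → 9, C → -1, R → 2; minimax = -1.
-9 ≠ -1, so there is no saddle point; optimal play is mixed.
M is strictly dominated by U, so Player 1 never plays it.
R is strictly dominated by C (it gives Player 1 strictly more in every row), so Player 2 never plays it.
On the remaining 2×2 (U, D vs L, C):
Let Player 1 play U with probability p. Expected payoff against L: (-9)p + 9(1−p) = −18p + 9; against C: (-1)p + (-9)(1−p) = 8p − 9.
Setting these equal: −18p + 9 = 8p − 9 ⇒ −26p = -18 ⇒ p = 9/13, and the value is (-18)·(9/13) + 9 = -45/13.
For Player 2: with q = P(L), equating U's and D's payoffs gives −8q − 1 = 18q − 9 ⇒ q = 4/13.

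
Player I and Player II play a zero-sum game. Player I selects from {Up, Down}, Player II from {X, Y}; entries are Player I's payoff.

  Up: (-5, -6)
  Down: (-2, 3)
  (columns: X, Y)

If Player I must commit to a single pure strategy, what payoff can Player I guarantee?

Row minima: Up → -6, Down → -2.
The best of these is -2.

-2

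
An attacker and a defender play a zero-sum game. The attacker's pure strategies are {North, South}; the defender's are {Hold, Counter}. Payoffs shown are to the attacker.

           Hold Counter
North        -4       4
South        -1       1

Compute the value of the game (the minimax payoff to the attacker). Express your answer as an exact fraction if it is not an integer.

Row minima: North → -4, South → -1; maximin = -1.
Column maxima: Hold → -1, Counter → 4; minimax = -1.
Since maximin = minimax = -1, there is a saddle point and the value is -1.

-1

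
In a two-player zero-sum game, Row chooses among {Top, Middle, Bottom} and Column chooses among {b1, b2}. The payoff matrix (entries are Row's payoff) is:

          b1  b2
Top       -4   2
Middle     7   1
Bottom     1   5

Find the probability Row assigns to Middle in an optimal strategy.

Row minima: Top → -4, Middle → 1, Bottom → 1; maximin = 1.
Column maxima: b1 → 7, b2 → 5; minimax = 5.
1 ≠ 5, so there is no saddle point; optimal play is mixed.
Top is strictly dominated by Bottom, so Row never plays it.
On the remaining 2×2 (Middle, Bottom vs b1, b2):
Let Row play Middle with probability p. Expected payoff against b1: 7p + 1(1−p) = 6p + 1; against b2: 1p + 5(1−p) = −4p + 5.
Setting these equal: 6p + 1 = −4p + 5 ⇒ 10p = 4 ⇒ p = 2/5, and the value is (6)·(2/5) + 1 = 17/5.
For Column: with q = P(b1), equating Middle's and Bottom's payoffs gives 6q + 1 = −4q + 5 ⇒ q = 2/5.

2/5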